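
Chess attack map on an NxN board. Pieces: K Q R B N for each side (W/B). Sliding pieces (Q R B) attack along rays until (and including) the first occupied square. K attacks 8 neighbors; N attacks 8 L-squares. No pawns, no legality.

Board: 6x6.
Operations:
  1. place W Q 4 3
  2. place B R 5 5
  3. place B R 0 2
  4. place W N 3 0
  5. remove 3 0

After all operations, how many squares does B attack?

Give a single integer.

Op 1: place WQ@(4,3)
Op 2: place BR@(5,5)
Op 3: place BR@(0,2)
Op 4: place WN@(3,0)
Op 5: remove (3,0)
Per-piece attacks for B:
  BR@(0,2): attacks (0,3) (0,4) (0,5) (0,1) (0,0) (1,2) (2,2) (3,2) (4,2) (5,2)
  BR@(5,5): attacks (5,4) (5,3) (5,2) (5,1) (5,0) (4,5) (3,5) (2,5) (1,5) (0,5)
Union (18 distinct): (0,0) (0,1) (0,3) (0,4) (0,5) (1,2) (1,5) (2,2) (2,5) (3,2) (3,5) (4,2) (4,5) (5,0) (5,1) (5,2) (5,3) (5,4)

Answer: 18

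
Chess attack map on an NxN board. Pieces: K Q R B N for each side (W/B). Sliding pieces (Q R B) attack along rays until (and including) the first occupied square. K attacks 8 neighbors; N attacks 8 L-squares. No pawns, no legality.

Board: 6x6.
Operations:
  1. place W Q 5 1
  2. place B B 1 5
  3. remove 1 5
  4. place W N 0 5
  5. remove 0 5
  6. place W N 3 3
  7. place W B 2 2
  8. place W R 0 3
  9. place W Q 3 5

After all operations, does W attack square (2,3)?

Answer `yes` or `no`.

Answer: yes

Derivation:
Op 1: place WQ@(5,1)
Op 2: place BB@(1,5)
Op 3: remove (1,5)
Op 4: place WN@(0,5)
Op 5: remove (0,5)
Op 6: place WN@(3,3)
Op 7: place WB@(2,2)
Op 8: place WR@(0,3)
Op 9: place WQ@(3,5)
Per-piece attacks for W:
  WR@(0,3): attacks (0,4) (0,5) (0,2) (0,1) (0,0) (1,3) (2,3) (3,3) [ray(1,0) blocked at (3,3)]
  WB@(2,2): attacks (3,3) (3,1) (4,0) (1,3) (0,4) (1,1) (0,0) [ray(1,1) blocked at (3,3)]
  WN@(3,3): attacks (4,5) (5,4) (2,5) (1,4) (4,1) (5,2) (2,1) (1,2)
  WQ@(3,5): attacks (3,4) (3,3) (4,5) (5,5) (2,5) (1,5) (0,5) (4,4) (5,3) (2,4) (1,3) (0,2) [ray(0,-1) blocked at (3,3)]
  WQ@(5,1): attacks (5,2) (5,3) (5,4) (5,5) (5,0) (4,1) (3,1) (2,1) (1,1) (0,1) (4,2) (3,3) (4,0) [ray(-1,1) blocked at (3,3)]
W attacks (2,3): yes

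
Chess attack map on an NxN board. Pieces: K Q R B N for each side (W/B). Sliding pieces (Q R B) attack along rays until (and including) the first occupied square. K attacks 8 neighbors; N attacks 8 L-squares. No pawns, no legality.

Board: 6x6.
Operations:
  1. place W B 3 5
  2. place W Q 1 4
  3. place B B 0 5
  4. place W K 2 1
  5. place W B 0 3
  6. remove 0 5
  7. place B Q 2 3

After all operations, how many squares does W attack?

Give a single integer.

Answer: 23

Derivation:
Op 1: place WB@(3,5)
Op 2: place WQ@(1,4)
Op 3: place BB@(0,5)
Op 4: place WK@(2,1)
Op 5: place WB@(0,3)
Op 6: remove (0,5)
Op 7: place BQ@(2,3)
Per-piece attacks for W:
  WB@(0,3): attacks (1,4) (1,2) (2,1) [ray(1,1) blocked at (1,4); ray(1,-1) blocked at (2,1)]
  WQ@(1,4): attacks (1,5) (1,3) (1,2) (1,1) (1,0) (2,4) (3,4) (4,4) (5,4) (0,4) (2,5) (2,3) (0,5) (0,3) [ray(1,-1) blocked at (2,3); ray(-1,-1) blocked at (0,3)]
  WK@(2,1): attacks (2,2) (2,0) (3,1) (1,1) (3,2) (3,0) (1,2) (1,0)
  WB@(3,5): attacks (4,4) (5,3) (2,4) (1,3) (0,2)
Union (23 distinct): (0,2) (0,3) (0,4) (0,5) (1,0) (1,1) (1,2) (1,3) (1,4) (1,5) (2,0) (2,1) (2,2) (2,3) (2,4) (2,5) (3,0) (3,1) (3,2) (3,4) (4,4) (5,3) (5,4)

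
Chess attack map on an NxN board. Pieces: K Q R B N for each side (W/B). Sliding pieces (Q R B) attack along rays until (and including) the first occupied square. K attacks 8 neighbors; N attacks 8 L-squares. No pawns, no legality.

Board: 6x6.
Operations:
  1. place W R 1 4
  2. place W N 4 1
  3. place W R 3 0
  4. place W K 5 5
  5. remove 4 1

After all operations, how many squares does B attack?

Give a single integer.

Op 1: place WR@(1,4)
Op 2: place WN@(4,1)
Op 3: place WR@(3,0)
Op 4: place WK@(5,5)
Op 5: remove (4,1)
Per-piece attacks for B:
Union (0 distinct): (none)

Answer: 0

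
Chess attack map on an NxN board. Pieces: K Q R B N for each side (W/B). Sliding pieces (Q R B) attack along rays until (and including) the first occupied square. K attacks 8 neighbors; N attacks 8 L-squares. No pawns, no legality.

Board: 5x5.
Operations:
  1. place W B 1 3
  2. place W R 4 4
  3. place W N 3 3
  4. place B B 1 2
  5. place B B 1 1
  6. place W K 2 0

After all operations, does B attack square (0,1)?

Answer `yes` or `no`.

Answer: yes

Derivation:
Op 1: place WB@(1,3)
Op 2: place WR@(4,4)
Op 3: place WN@(3,3)
Op 4: place BB@(1,2)
Op 5: place BB@(1,1)
Op 6: place WK@(2,0)
Per-piece attacks for B:
  BB@(1,1): attacks (2,2) (3,3) (2,0) (0,2) (0,0) [ray(1,1) blocked at (3,3); ray(1,-1) blocked at (2,0)]
  BB@(1,2): attacks (2,3) (3,4) (2,1) (3,0) (0,3) (0,1)
B attacks (0,1): yes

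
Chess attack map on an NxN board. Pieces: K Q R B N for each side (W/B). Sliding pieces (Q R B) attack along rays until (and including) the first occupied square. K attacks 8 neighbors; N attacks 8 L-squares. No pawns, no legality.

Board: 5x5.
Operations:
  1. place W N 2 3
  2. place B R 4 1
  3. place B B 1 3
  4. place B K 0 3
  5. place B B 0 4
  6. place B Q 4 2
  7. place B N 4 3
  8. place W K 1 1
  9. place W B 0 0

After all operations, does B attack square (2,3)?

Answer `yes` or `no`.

Op 1: place WN@(2,3)
Op 2: place BR@(4,1)
Op 3: place BB@(1,3)
Op 4: place BK@(0,3)
Op 5: place BB@(0,4)
Op 6: place BQ@(4,2)
Op 7: place BN@(4,3)
Op 8: place WK@(1,1)
Op 9: place WB@(0,0)
Per-piece attacks for B:
  BK@(0,3): attacks (0,4) (0,2) (1,3) (1,4) (1,2)
  BB@(0,4): attacks (1,3) [ray(1,-1) blocked at (1,3)]
  BB@(1,3): attacks (2,4) (2,2) (3,1) (4,0) (0,4) (0,2) [ray(-1,1) blocked at (0,4)]
  BR@(4,1): attacks (4,2) (4,0) (3,1) (2,1) (1,1) [ray(0,1) blocked at (4,2); ray(-1,0) blocked at (1,1)]
  BQ@(4,2): attacks (4,3) (4,1) (3,2) (2,2) (1,2) (0,2) (3,3) (2,4) (3,1) (2,0) [ray(0,1) blocked at (4,3); ray(0,-1) blocked at (4,1)]
  BN@(4,3): attacks (2,4) (3,1) (2,2)
B attacks (2,3): no

Answer: no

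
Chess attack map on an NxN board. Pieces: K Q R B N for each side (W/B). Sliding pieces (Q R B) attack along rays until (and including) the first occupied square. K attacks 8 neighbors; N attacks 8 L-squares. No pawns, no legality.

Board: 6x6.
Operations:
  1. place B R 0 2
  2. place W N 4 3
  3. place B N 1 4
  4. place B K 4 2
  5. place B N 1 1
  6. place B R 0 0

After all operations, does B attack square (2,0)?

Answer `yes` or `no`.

Answer: yes

Derivation:
Op 1: place BR@(0,2)
Op 2: place WN@(4,3)
Op 3: place BN@(1,4)
Op 4: place BK@(4,2)
Op 5: place BN@(1,1)
Op 6: place BR@(0,0)
Per-piece attacks for B:
  BR@(0,0): attacks (0,1) (0,2) (1,0) (2,0) (3,0) (4,0) (5,0) [ray(0,1) blocked at (0,2)]
  BR@(0,2): attacks (0,3) (0,4) (0,5) (0,1) (0,0) (1,2) (2,2) (3,2) (4,2) [ray(0,-1) blocked at (0,0); ray(1,0) blocked at (4,2)]
  BN@(1,1): attacks (2,3) (3,2) (0,3) (3,0)
  BN@(1,4): attacks (3,5) (2,2) (3,3) (0,2)
  BK@(4,2): attacks (4,3) (4,1) (5,2) (3,2) (5,3) (5,1) (3,3) (3,1)
B attacks (2,0): yes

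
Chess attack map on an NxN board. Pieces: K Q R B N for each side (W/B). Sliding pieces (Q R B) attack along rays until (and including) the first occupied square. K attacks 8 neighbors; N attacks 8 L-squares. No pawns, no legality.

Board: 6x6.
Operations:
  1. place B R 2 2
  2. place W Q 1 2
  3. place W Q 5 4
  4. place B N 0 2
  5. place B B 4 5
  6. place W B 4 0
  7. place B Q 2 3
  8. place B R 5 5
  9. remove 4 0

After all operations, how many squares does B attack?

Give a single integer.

Answer: 23

Derivation:
Op 1: place BR@(2,2)
Op 2: place WQ@(1,2)
Op 3: place WQ@(5,4)
Op 4: place BN@(0,2)
Op 5: place BB@(4,5)
Op 6: place WB@(4,0)
Op 7: place BQ@(2,3)
Op 8: place BR@(5,5)
Op 9: remove (4,0)
Per-piece attacks for B:
  BN@(0,2): attacks (1,4) (2,3) (1,0) (2,1)
  BR@(2,2): attacks (2,3) (2,1) (2,0) (3,2) (4,2) (5,2) (1,2) [ray(0,1) blocked at (2,3); ray(-1,0) blocked at (1,2)]
  BQ@(2,3): attacks (2,4) (2,5) (2,2) (3,3) (4,3) (5,3) (1,3) (0,3) (3,4) (4,5) (3,2) (4,1) (5,0) (1,4) (0,5) (1,2) [ray(0,-1) blocked at (2,2); ray(1,1) blocked at (4,5); ray(-1,-1) blocked at (1,2)]
  BB@(4,5): attacks (5,4) (3,4) (2,3) [ray(1,-1) blocked at (5,4); ray(-1,-1) blocked at (2,3)]
  BR@(5,5): attacks (5,4) (4,5) [ray(0,-1) blocked at (5,4); ray(-1,0) blocked at (4,5)]
Union (23 distinct): (0,3) (0,5) (1,0) (1,2) (1,3) (1,4) (2,0) (2,1) (2,2) (2,3) (2,4) (2,5) (3,2) (3,3) (3,4) (4,1) (4,2) (4,3) (4,5) (5,0) (5,2) (5,3) (5,4)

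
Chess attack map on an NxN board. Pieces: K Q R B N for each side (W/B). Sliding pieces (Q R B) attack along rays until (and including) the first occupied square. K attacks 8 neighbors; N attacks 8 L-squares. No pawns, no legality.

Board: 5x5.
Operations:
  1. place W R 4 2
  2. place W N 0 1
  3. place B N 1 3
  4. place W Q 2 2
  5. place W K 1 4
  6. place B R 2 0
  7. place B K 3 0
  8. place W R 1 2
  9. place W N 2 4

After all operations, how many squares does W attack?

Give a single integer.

Answer: 21

Derivation:
Op 1: place WR@(4,2)
Op 2: place WN@(0,1)
Op 3: place BN@(1,3)
Op 4: place WQ@(2,2)
Op 5: place WK@(1,4)
Op 6: place BR@(2,0)
Op 7: place BK@(3,0)
Op 8: place WR@(1,2)
Op 9: place WN@(2,4)
Per-piece attacks for W:
  WN@(0,1): attacks (1,3) (2,2) (2,0)
  WR@(1,2): attacks (1,3) (1,1) (1,0) (2,2) (0,2) [ray(0,1) blocked at (1,3); ray(1,0) blocked at (2,2)]
  WK@(1,4): attacks (1,3) (2,4) (0,4) (2,3) (0,3)
  WQ@(2,2): attacks (2,3) (2,4) (2,1) (2,0) (3,2) (4,2) (1,2) (3,3) (4,4) (3,1) (4,0) (1,3) (1,1) (0,0) [ray(0,1) blocked at (2,4); ray(0,-1) blocked at (2,0); ray(1,0) blocked at (4,2); ray(-1,0) blocked at (1,2); ray(-1,1) blocked at (1,3)]
  WN@(2,4): attacks (3,2) (4,3) (1,2) (0,3)
  WR@(4,2): attacks (4,3) (4,4) (4,1) (4,0) (3,2) (2,2) [ray(-1,0) blocked at (2,2)]
Union (21 distinct): (0,0) (0,2) (0,3) (0,4) (1,0) (1,1) (1,2) (1,3) (2,0) (2,1) (2,2) (2,3) (2,4) (3,1) (3,2) (3,3) (4,0) (4,1) (4,2) (4,3) (4,4)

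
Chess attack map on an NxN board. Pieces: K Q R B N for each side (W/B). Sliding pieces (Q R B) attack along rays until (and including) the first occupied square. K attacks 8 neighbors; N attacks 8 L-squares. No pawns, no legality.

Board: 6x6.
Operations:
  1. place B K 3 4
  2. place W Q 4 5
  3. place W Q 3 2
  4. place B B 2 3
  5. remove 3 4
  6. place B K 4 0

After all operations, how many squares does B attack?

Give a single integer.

Answer: 12

Derivation:
Op 1: place BK@(3,4)
Op 2: place WQ@(4,5)
Op 3: place WQ@(3,2)
Op 4: place BB@(2,3)
Op 5: remove (3,4)
Op 6: place BK@(4,0)
Per-piece attacks for B:
  BB@(2,3): attacks (3,4) (4,5) (3,2) (1,4) (0,5) (1,2) (0,1) [ray(1,1) blocked at (4,5); ray(1,-1) blocked at (3,2)]
  BK@(4,0): attacks (4,1) (5,0) (3,0) (5,1) (3,1)
Union (12 distinct): (0,1) (0,5) (1,2) (1,4) (3,0) (3,1) (3,2) (3,4) (4,1) (4,5) (5,0) (5,1)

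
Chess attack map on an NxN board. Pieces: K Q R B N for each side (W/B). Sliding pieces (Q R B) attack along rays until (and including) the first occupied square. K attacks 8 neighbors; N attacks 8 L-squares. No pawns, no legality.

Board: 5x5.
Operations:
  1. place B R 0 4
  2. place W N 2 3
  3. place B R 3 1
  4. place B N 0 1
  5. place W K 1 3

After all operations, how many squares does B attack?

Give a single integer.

Op 1: place BR@(0,4)
Op 2: place WN@(2,3)
Op 3: place BR@(3,1)
Op 4: place BN@(0,1)
Op 5: place WK@(1,3)
Per-piece attacks for B:
  BN@(0,1): attacks (1,3) (2,2) (2,0)
  BR@(0,4): attacks (0,3) (0,2) (0,1) (1,4) (2,4) (3,4) (4,4) [ray(0,-1) blocked at (0,1)]
  BR@(3,1): attacks (3,2) (3,3) (3,4) (3,0) (4,1) (2,1) (1,1) (0,1) [ray(-1,0) blocked at (0,1)]
Union (16 distinct): (0,1) (0,2) (0,3) (1,1) (1,3) (1,4) (2,0) (2,1) (2,2) (2,4) (3,0) (3,2) (3,3) (3,4) (4,1) (4,4)

Answer: 16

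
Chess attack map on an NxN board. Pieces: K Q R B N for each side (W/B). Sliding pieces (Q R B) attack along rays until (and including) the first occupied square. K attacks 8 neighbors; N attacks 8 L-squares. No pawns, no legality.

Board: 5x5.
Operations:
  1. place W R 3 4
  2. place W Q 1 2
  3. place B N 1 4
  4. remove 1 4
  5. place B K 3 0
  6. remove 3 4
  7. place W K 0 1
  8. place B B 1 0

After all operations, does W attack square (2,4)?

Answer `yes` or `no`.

Op 1: place WR@(3,4)
Op 2: place WQ@(1,2)
Op 3: place BN@(1,4)
Op 4: remove (1,4)
Op 5: place BK@(3,0)
Op 6: remove (3,4)
Op 7: place WK@(0,1)
Op 8: place BB@(1,0)
Per-piece attacks for W:
  WK@(0,1): attacks (0,2) (0,0) (1,1) (1,2) (1,0)
  WQ@(1,2): attacks (1,3) (1,4) (1,1) (1,0) (2,2) (3,2) (4,2) (0,2) (2,3) (3,4) (2,1) (3,0) (0,3) (0,1) [ray(0,-1) blocked at (1,0); ray(1,-1) blocked at (3,0); ray(-1,-1) blocked at (0,1)]
W attacks (2,4): no

Answer: no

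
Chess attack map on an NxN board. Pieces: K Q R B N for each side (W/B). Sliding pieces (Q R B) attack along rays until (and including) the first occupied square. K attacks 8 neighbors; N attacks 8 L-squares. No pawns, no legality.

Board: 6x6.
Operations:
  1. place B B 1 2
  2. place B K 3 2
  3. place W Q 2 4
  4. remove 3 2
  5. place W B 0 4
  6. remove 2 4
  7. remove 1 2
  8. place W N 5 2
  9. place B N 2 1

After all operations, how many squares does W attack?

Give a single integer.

Answer: 7

Derivation:
Op 1: place BB@(1,2)
Op 2: place BK@(3,2)
Op 3: place WQ@(2,4)
Op 4: remove (3,2)
Op 5: place WB@(0,4)
Op 6: remove (2,4)
Op 7: remove (1,2)
Op 8: place WN@(5,2)
Op 9: place BN@(2,1)
Per-piece attacks for W:
  WB@(0,4): attacks (1,5) (1,3) (2,2) (3,1) (4,0)
  WN@(5,2): attacks (4,4) (3,3) (4,0) (3,1)
Union (7 distinct): (1,3) (1,5) (2,2) (3,1) (3,3) (4,0) (4,4)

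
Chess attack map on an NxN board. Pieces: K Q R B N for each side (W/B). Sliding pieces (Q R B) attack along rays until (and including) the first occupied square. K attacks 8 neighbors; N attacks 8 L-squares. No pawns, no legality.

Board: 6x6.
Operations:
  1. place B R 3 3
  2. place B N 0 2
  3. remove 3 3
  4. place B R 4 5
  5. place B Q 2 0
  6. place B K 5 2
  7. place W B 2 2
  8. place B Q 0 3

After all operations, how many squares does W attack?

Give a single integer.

Answer: 9

Derivation:
Op 1: place BR@(3,3)
Op 2: place BN@(0,2)
Op 3: remove (3,3)
Op 4: place BR@(4,5)
Op 5: place BQ@(2,0)
Op 6: place BK@(5,2)
Op 7: place WB@(2,2)
Op 8: place BQ@(0,3)
Per-piece attacks for W:
  WB@(2,2): attacks (3,3) (4,4) (5,5) (3,1) (4,0) (1,3) (0,4) (1,1) (0,0)
Union (9 distinct): (0,0) (0,4) (1,1) (1,3) (3,1) (3,3) (4,0) (4,4) (5,5)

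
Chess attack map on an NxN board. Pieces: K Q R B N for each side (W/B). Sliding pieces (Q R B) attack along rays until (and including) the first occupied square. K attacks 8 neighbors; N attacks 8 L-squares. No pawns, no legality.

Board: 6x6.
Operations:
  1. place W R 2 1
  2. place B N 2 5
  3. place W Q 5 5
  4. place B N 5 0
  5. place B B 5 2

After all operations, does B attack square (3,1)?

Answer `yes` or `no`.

Op 1: place WR@(2,1)
Op 2: place BN@(2,5)
Op 3: place WQ@(5,5)
Op 4: place BN@(5,0)
Op 5: place BB@(5,2)
Per-piece attacks for B:
  BN@(2,5): attacks (3,3) (4,4) (1,3) (0,4)
  BN@(5,0): attacks (4,2) (3,1)
  BB@(5,2): attacks (4,3) (3,4) (2,5) (4,1) (3,0) [ray(-1,1) blocked at (2,5)]
B attacks (3,1): yes

Answer: yes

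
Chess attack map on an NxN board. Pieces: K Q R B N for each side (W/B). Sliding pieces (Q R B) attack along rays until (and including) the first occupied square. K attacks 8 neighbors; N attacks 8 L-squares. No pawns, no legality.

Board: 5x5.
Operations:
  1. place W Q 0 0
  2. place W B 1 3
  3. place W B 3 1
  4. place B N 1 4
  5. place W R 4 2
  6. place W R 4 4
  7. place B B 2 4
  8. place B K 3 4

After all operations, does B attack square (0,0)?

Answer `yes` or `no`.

Answer: no

Derivation:
Op 1: place WQ@(0,0)
Op 2: place WB@(1,3)
Op 3: place WB@(3,1)
Op 4: place BN@(1,4)
Op 5: place WR@(4,2)
Op 6: place WR@(4,4)
Op 7: place BB@(2,4)
Op 8: place BK@(3,4)
Per-piece attacks for B:
  BN@(1,4): attacks (2,2) (3,3) (0,2)
  BB@(2,4): attacks (3,3) (4,2) (1,3) [ray(1,-1) blocked at (4,2); ray(-1,-1) blocked at (1,3)]
  BK@(3,4): attacks (3,3) (4,4) (2,4) (4,3) (2,3)
B attacks (0,0): no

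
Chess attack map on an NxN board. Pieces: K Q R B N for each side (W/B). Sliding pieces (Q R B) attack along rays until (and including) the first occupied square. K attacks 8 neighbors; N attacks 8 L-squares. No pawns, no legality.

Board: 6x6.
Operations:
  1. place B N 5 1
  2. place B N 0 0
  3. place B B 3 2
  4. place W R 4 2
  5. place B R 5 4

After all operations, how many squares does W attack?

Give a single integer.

Op 1: place BN@(5,1)
Op 2: place BN@(0,0)
Op 3: place BB@(3,2)
Op 4: place WR@(4,2)
Op 5: place BR@(5,4)
Per-piece attacks for W:
  WR@(4,2): attacks (4,3) (4,4) (4,5) (4,1) (4,0) (5,2) (3,2) [ray(-1,0) blocked at (3,2)]
Union (7 distinct): (3,2) (4,0) (4,1) (4,3) (4,4) (4,5) (5,2)

Answer: 7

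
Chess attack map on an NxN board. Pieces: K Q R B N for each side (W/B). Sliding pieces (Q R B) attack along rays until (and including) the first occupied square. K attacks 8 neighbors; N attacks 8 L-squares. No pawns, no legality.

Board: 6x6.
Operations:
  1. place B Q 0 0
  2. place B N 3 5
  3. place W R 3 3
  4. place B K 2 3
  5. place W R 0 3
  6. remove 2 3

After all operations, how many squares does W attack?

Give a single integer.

Answer: 16

Derivation:
Op 1: place BQ@(0,0)
Op 2: place BN@(3,5)
Op 3: place WR@(3,3)
Op 4: place BK@(2,3)
Op 5: place WR@(0,3)
Op 6: remove (2,3)
Per-piece attacks for W:
  WR@(0,3): attacks (0,4) (0,5) (0,2) (0,1) (0,0) (1,3) (2,3) (3,3) [ray(0,-1) blocked at (0,0); ray(1,0) blocked at (3,3)]
  WR@(3,3): attacks (3,4) (3,5) (3,2) (3,1) (3,0) (4,3) (5,3) (2,3) (1,3) (0,3) [ray(0,1) blocked at (3,5); ray(-1,0) blocked at (0,3)]
Union (16 distinct): (0,0) (0,1) (0,2) (0,3) (0,4) (0,5) (1,3) (2,3) (3,0) (3,1) (3,2) (3,3) (3,4) (3,5) (4,3) (5,3)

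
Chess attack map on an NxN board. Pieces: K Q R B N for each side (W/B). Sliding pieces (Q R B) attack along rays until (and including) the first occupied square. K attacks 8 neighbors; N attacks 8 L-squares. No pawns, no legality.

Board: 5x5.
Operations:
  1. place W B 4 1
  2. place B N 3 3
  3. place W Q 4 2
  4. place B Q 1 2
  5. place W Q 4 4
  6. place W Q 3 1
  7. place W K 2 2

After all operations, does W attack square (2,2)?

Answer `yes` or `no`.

Op 1: place WB@(4,1)
Op 2: place BN@(3,3)
Op 3: place WQ@(4,2)
Op 4: place BQ@(1,2)
Op 5: place WQ@(4,4)
Op 6: place WQ@(3,1)
Op 7: place WK@(2,2)
Per-piece attacks for W:
  WK@(2,2): attacks (2,3) (2,1) (3,2) (1,2) (3,3) (3,1) (1,3) (1,1)
  WQ@(3,1): attacks (3,2) (3,3) (3,0) (4,1) (2,1) (1,1) (0,1) (4,2) (4,0) (2,2) (2,0) [ray(0,1) blocked at (3,3); ray(1,0) blocked at (4,1); ray(1,1) blocked at (4,2); ray(-1,1) blocked at (2,2)]
  WB@(4,1): attacks (3,2) (2,3) (1,4) (3,0)
  WQ@(4,2): attacks (4,3) (4,4) (4,1) (3,2) (2,2) (3,3) (3,1) [ray(0,1) blocked at (4,4); ray(0,-1) blocked at (4,1); ray(-1,0) blocked at (2,2); ray(-1,1) blocked at (3,3); ray(-1,-1) blocked at (3,1)]
  WQ@(4,4): attacks (4,3) (4,2) (3,4) (2,4) (1,4) (0,4) (3,3) [ray(0,-1) blocked at (4,2); ray(-1,-1) blocked at (3,3)]
W attacks (2,2): yes

Answer: yes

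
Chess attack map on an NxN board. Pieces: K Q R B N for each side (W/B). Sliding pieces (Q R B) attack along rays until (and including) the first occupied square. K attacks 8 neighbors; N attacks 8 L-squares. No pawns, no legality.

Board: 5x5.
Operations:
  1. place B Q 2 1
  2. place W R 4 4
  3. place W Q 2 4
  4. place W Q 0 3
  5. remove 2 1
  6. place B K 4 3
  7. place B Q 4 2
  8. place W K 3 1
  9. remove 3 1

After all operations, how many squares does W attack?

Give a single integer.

Op 1: place BQ@(2,1)
Op 2: place WR@(4,4)
Op 3: place WQ@(2,4)
Op 4: place WQ@(0,3)
Op 5: remove (2,1)
Op 6: place BK@(4,3)
Op 7: place BQ@(4,2)
Op 8: place WK@(3,1)
Op 9: remove (3,1)
Per-piece attacks for W:
  WQ@(0,3): attacks (0,4) (0,2) (0,1) (0,0) (1,3) (2,3) (3,3) (4,3) (1,4) (1,2) (2,1) (3,0) [ray(1,0) blocked at (4,3)]
  WQ@(2,4): attacks (2,3) (2,2) (2,1) (2,0) (3,4) (4,4) (1,4) (0,4) (3,3) (4,2) (1,3) (0,2) [ray(1,0) blocked at (4,4); ray(1,-1) blocked at (4,2)]
  WR@(4,4): attacks (4,3) (3,4) (2,4) [ray(0,-1) blocked at (4,3); ray(-1,0) blocked at (2,4)]
Union (18 distinct): (0,0) (0,1) (0,2) (0,4) (1,2) (1,3) (1,4) (2,0) (2,1) (2,2) (2,3) (2,4) (3,0) (3,3) (3,4) (4,2) (4,3) (4,4)

Answer: 18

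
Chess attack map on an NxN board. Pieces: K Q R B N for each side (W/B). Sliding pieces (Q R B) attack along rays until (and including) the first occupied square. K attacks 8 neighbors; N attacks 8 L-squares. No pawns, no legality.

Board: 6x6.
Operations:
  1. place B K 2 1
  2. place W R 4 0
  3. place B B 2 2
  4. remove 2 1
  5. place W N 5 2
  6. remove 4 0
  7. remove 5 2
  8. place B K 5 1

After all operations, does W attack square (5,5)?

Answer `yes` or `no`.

Op 1: place BK@(2,1)
Op 2: place WR@(4,0)
Op 3: place BB@(2,2)
Op 4: remove (2,1)
Op 5: place WN@(5,2)
Op 6: remove (4,0)
Op 7: remove (5,2)
Op 8: place BK@(5,1)
Per-piece attacks for W:
W attacks (5,5): no

Answer: no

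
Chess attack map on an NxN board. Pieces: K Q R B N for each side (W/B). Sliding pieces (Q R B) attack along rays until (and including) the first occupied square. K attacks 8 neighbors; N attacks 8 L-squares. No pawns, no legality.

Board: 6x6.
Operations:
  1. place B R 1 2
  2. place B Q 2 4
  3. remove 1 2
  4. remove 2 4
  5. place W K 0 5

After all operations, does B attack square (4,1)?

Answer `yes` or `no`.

Op 1: place BR@(1,2)
Op 2: place BQ@(2,4)
Op 3: remove (1,2)
Op 4: remove (2,4)
Op 5: place WK@(0,5)
Per-piece attacks for B:
B attacks (4,1): no

Answer: no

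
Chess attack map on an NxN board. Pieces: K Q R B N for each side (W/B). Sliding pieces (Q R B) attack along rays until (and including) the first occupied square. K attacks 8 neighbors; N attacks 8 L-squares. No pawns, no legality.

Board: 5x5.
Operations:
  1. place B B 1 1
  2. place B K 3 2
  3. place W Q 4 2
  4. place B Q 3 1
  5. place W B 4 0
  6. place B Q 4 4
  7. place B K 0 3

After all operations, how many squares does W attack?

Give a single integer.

Op 1: place BB@(1,1)
Op 2: place BK@(3,2)
Op 3: place WQ@(4,2)
Op 4: place BQ@(3,1)
Op 5: place WB@(4,0)
Op 6: place BQ@(4,4)
Op 7: place BK@(0,3)
Per-piece attacks for W:
  WB@(4,0): attacks (3,1) [ray(-1,1) blocked at (3,1)]
  WQ@(4,2): attacks (4,3) (4,4) (4,1) (4,0) (3,2) (3,3) (2,4) (3,1) [ray(0,1) blocked at (4,4); ray(0,-1) blocked at (4,0); ray(-1,0) blocked at (3,2); ray(-1,-1) blocked at (3,1)]
Union (8 distinct): (2,4) (3,1) (3,2) (3,3) (4,0) (4,1) (4,3) (4,4)

Answer: 8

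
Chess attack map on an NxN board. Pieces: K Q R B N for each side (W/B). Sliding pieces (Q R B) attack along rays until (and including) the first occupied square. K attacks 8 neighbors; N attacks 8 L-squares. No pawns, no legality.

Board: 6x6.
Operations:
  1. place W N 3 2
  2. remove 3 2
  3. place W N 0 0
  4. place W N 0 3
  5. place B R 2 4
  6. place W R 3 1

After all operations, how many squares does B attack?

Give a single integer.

Answer: 10

Derivation:
Op 1: place WN@(3,2)
Op 2: remove (3,2)
Op 3: place WN@(0,0)
Op 4: place WN@(0,3)
Op 5: place BR@(2,4)
Op 6: place WR@(3,1)
Per-piece attacks for B:
  BR@(2,4): attacks (2,5) (2,3) (2,2) (2,1) (2,0) (3,4) (4,4) (5,4) (1,4) (0,4)
Union (10 distinct): (0,4) (1,4) (2,0) (2,1) (2,2) (2,3) (2,5) (3,4) (4,4) (5,4)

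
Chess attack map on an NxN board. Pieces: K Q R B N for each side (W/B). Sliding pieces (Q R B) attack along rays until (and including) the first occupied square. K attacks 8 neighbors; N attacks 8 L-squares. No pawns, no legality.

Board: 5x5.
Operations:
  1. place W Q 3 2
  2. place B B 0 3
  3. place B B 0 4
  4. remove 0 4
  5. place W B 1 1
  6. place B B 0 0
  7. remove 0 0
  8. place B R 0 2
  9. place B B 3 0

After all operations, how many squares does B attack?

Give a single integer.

Op 1: place WQ@(3,2)
Op 2: place BB@(0,3)
Op 3: place BB@(0,4)
Op 4: remove (0,4)
Op 5: place WB@(1,1)
Op 6: place BB@(0,0)
Op 7: remove (0,0)
Op 8: place BR@(0,2)
Op 9: place BB@(3,0)
Per-piece attacks for B:
  BR@(0,2): attacks (0,3) (0,1) (0,0) (1,2) (2,2) (3,2) [ray(0,1) blocked at (0,3); ray(1,0) blocked at (3,2)]
  BB@(0,3): attacks (1,4) (1,2) (2,1) (3,0) [ray(1,-1) blocked at (3,0)]
  BB@(3,0): attacks (4,1) (2,1) (1,2) (0,3) [ray(-1,1) blocked at (0,3)]
Union (10 distinct): (0,0) (0,1) (0,3) (1,2) (1,4) (2,1) (2,2) (3,0) (3,2) (4,1)

Answer: 10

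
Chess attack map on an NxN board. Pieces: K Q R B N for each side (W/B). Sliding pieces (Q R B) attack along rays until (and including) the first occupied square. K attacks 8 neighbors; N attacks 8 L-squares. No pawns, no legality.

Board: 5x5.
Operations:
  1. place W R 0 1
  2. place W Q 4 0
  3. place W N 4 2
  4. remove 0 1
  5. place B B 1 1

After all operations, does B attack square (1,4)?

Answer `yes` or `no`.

Op 1: place WR@(0,1)
Op 2: place WQ@(4,0)
Op 3: place WN@(4,2)
Op 4: remove (0,1)
Op 5: place BB@(1,1)
Per-piece attacks for B:
  BB@(1,1): attacks (2,2) (3,3) (4,4) (2,0) (0,2) (0,0)
B attacks (1,4): no

Answer: no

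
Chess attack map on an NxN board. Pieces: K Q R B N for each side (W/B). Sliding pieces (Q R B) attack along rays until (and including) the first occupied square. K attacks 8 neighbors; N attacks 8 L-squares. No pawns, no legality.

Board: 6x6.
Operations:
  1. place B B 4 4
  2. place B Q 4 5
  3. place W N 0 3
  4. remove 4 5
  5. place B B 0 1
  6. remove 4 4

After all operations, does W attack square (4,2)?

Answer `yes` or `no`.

Op 1: place BB@(4,4)
Op 2: place BQ@(4,5)
Op 3: place WN@(0,3)
Op 4: remove (4,5)
Op 5: place BB@(0,1)
Op 6: remove (4,4)
Per-piece attacks for W:
  WN@(0,3): attacks (1,5) (2,4) (1,1) (2,2)
W attacks (4,2): no

Answer: no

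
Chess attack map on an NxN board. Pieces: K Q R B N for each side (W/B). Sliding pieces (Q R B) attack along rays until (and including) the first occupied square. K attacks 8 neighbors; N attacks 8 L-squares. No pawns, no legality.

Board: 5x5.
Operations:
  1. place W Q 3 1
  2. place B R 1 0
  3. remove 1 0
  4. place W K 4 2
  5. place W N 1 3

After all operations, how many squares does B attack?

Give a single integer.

Op 1: place WQ@(3,1)
Op 2: place BR@(1,0)
Op 3: remove (1,0)
Op 4: place WK@(4,2)
Op 5: place WN@(1,3)
Per-piece attacks for B:
Union (0 distinct): (none)

Answer: 0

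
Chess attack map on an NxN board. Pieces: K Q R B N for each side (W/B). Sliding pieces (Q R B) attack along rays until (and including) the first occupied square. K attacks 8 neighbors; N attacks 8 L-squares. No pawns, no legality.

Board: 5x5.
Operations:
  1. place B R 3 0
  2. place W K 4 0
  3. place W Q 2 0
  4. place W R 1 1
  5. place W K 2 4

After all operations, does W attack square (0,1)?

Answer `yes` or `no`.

Answer: yes

Derivation:
Op 1: place BR@(3,0)
Op 2: place WK@(4,0)
Op 3: place WQ@(2,0)
Op 4: place WR@(1,1)
Op 5: place WK@(2,4)
Per-piece attacks for W:
  WR@(1,1): attacks (1,2) (1,3) (1,4) (1,0) (2,1) (3,1) (4,1) (0,1)
  WQ@(2,0): attacks (2,1) (2,2) (2,3) (2,4) (3,0) (1,0) (0,0) (3,1) (4,2) (1,1) [ray(0,1) blocked at (2,4); ray(1,0) blocked at (3,0); ray(-1,1) blocked at (1,1)]
  WK@(2,4): attacks (2,3) (3,4) (1,4) (3,3) (1,3)
  WK@(4,0): attacks (4,1) (3,0) (3,1)
W attacks (0,1): yes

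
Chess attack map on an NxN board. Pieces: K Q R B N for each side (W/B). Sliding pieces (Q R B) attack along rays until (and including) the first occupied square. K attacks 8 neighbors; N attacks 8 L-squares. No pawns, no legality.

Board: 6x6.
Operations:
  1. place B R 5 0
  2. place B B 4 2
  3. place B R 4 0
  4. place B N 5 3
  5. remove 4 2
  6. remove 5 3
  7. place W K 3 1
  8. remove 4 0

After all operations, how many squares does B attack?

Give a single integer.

Answer: 10

Derivation:
Op 1: place BR@(5,0)
Op 2: place BB@(4,2)
Op 3: place BR@(4,0)
Op 4: place BN@(5,3)
Op 5: remove (4,2)
Op 6: remove (5,3)
Op 7: place WK@(3,1)
Op 8: remove (4,0)
Per-piece attacks for B:
  BR@(5,0): attacks (5,1) (5,2) (5,3) (5,4) (5,5) (4,0) (3,0) (2,0) (1,0) (0,0)
Union (10 distinct): (0,0) (1,0) (2,0) (3,0) (4,0) (5,1) (5,2) (5,3) (5,4) (5,5)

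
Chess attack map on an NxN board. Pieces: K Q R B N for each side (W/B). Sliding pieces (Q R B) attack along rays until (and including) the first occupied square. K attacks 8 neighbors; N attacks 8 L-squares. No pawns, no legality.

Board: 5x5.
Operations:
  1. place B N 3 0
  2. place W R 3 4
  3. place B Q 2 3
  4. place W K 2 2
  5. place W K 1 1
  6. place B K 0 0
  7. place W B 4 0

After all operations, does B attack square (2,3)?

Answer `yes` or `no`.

Op 1: place BN@(3,0)
Op 2: place WR@(3,4)
Op 3: place BQ@(2,3)
Op 4: place WK@(2,2)
Op 5: place WK@(1,1)
Op 6: place BK@(0,0)
Op 7: place WB@(4,0)
Per-piece attacks for B:
  BK@(0,0): attacks (0,1) (1,0) (1,1)
  BQ@(2,3): attacks (2,4) (2,2) (3,3) (4,3) (1,3) (0,3) (3,4) (3,2) (4,1) (1,4) (1,2) (0,1) [ray(0,-1) blocked at (2,2); ray(1,1) blocked at (3,4)]
  BN@(3,0): attacks (4,2) (2,2) (1,1)
B attacks (2,3): no

Answer: no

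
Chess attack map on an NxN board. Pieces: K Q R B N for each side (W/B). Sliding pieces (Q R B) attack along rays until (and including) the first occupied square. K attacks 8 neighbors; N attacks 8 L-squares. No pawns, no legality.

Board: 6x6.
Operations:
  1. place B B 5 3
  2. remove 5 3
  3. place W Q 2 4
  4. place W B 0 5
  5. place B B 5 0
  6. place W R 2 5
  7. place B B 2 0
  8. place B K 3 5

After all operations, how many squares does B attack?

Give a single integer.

Answer: 15

Derivation:
Op 1: place BB@(5,3)
Op 2: remove (5,3)
Op 3: place WQ@(2,4)
Op 4: place WB@(0,5)
Op 5: place BB@(5,0)
Op 6: place WR@(2,5)
Op 7: place BB@(2,0)
Op 8: place BK@(3,5)
Per-piece attacks for B:
  BB@(2,0): attacks (3,1) (4,2) (5,3) (1,1) (0,2)
  BK@(3,5): attacks (3,4) (4,5) (2,5) (4,4) (2,4)
  BB@(5,0): attacks (4,1) (3,2) (2,3) (1,4) (0,5) [ray(-1,1) blocked at (0,5)]
Union (15 distinct): (0,2) (0,5) (1,1) (1,4) (2,3) (2,4) (2,5) (3,1) (3,2) (3,4) (4,1) (4,2) (4,4) (4,5) (5,3)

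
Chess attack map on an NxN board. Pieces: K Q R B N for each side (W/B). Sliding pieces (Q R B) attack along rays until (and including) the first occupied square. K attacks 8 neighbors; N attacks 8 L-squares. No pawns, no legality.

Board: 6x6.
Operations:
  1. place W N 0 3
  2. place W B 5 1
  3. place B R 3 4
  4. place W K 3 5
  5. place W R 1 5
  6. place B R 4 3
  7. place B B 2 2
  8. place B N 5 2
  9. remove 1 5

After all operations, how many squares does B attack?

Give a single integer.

Op 1: place WN@(0,3)
Op 2: place WB@(5,1)
Op 3: place BR@(3,4)
Op 4: place WK@(3,5)
Op 5: place WR@(1,5)
Op 6: place BR@(4,3)
Op 7: place BB@(2,2)
Op 8: place BN@(5,2)
Op 9: remove (1,5)
Per-piece attacks for B:
  BB@(2,2): attacks (3,3) (4,4) (5,5) (3,1) (4,0) (1,3) (0,4) (1,1) (0,0)
  BR@(3,4): attacks (3,5) (3,3) (3,2) (3,1) (3,0) (4,4) (5,4) (2,4) (1,4) (0,4) [ray(0,1) blocked at (3,5)]
  BR@(4,3): attacks (4,4) (4,5) (4,2) (4,1) (4,0) (5,3) (3,3) (2,3) (1,3) (0,3) [ray(-1,0) blocked at (0,3)]
  BN@(5,2): attacks (4,4) (3,3) (4,0) (3,1)
Union (21 distinct): (0,0) (0,3) (0,4) (1,1) (1,3) (1,4) (2,3) (2,4) (3,0) (3,1) (3,2) (3,3) (3,5) (4,0) (4,1) (4,2) (4,4) (4,5) (5,3) (5,4) (5,5)

Answer: 21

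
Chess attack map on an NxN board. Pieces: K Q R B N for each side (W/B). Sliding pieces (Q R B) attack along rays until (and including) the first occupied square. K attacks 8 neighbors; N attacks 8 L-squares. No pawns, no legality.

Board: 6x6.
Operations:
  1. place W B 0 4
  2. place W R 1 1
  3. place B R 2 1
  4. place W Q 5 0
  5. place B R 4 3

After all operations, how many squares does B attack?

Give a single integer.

Op 1: place WB@(0,4)
Op 2: place WR@(1,1)
Op 3: place BR@(2,1)
Op 4: place WQ@(5,0)
Op 5: place BR@(4,3)
Per-piece attacks for B:
  BR@(2,1): attacks (2,2) (2,3) (2,4) (2,5) (2,0) (3,1) (4,1) (5,1) (1,1) [ray(-1,0) blocked at (1,1)]
  BR@(4,3): attacks (4,4) (4,5) (4,2) (4,1) (4,0) (5,3) (3,3) (2,3) (1,3) (0,3)
Union (17 distinct): (0,3) (1,1) (1,3) (2,0) (2,2) (2,3) (2,4) (2,5) (3,1) (3,3) (4,0) (4,1) (4,2) (4,4) (4,5) (5,1) (5,3)

Answer: 17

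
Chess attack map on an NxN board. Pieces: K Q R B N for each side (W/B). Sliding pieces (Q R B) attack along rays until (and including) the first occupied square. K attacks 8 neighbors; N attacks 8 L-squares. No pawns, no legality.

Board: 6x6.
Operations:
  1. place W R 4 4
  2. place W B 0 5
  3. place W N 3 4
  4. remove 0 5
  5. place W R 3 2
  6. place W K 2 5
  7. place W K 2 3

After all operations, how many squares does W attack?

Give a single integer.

Answer: 22

Derivation:
Op 1: place WR@(4,4)
Op 2: place WB@(0,5)
Op 3: place WN@(3,4)
Op 4: remove (0,5)
Op 5: place WR@(3,2)
Op 6: place WK@(2,5)
Op 7: place WK@(2,3)
Per-piece attacks for W:
  WK@(2,3): attacks (2,4) (2,2) (3,3) (1,3) (3,4) (3,2) (1,4) (1,2)
  WK@(2,5): attacks (2,4) (3,5) (1,5) (3,4) (1,4)
  WR@(3,2): attacks (3,3) (3,4) (3,1) (3,0) (4,2) (5,2) (2,2) (1,2) (0,2) [ray(0,1) blocked at (3,4)]
  WN@(3,4): attacks (5,5) (1,5) (4,2) (5,3) (2,2) (1,3)
  WR@(4,4): attacks (4,5) (4,3) (4,2) (4,1) (4,0) (5,4) (3,4) [ray(-1,0) blocked at (3,4)]
Union (22 distinct): (0,2) (1,2) (1,3) (1,4) (1,5) (2,2) (2,4) (3,0) (3,1) (3,2) (3,3) (3,4) (3,5) (4,0) (4,1) (4,2) (4,3) (4,5) (5,2) (5,3) (5,4) (5,5)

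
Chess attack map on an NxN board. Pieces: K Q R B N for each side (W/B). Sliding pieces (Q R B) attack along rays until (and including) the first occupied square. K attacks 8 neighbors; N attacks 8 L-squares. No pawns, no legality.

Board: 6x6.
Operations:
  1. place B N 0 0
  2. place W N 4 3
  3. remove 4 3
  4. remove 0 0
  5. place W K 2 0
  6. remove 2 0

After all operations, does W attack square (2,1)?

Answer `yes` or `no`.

Answer: no

Derivation:
Op 1: place BN@(0,0)
Op 2: place WN@(4,3)
Op 3: remove (4,3)
Op 4: remove (0,0)
Op 5: place WK@(2,0)
Op 6: remove (2,0)
Per-piece attacks for W:
W attacks (2,1): no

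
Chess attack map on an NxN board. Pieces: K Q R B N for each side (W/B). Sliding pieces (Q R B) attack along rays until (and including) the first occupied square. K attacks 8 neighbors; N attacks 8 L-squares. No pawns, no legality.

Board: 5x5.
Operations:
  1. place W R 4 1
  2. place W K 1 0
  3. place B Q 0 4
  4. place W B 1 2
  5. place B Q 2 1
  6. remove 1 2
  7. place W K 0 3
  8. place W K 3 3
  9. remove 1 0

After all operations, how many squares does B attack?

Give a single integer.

Op 1: place WR@(4,1)
Op 2: place WK@(1,0)
Op 3: place BQ@(0,4)
Op 4: place WB@(1,2)
Op 5: place BQ@(2,1)
Op 6: remove (1,2)
Op 7: place WK@(0,3)
Op 8: place WK@(3,3)
Op 9: remove (1,0)
Per-piece attacks for B:
  BQ@(0,4): attacks (0,3) (1,4) (2,4) (3,4) (4,4) (1,3) (2,2) (3,1) (4,0) [ray(0,-1) blocked at (0,3)]
  BQ@(2,1): attacks (2,2) (2,3) (2,4) (2,0) (3,1) (4,1) (1,1) (0,1) (3,2) (4,3) (3,0) (1,2) (0,3) (1,0) [ray(1,0) blocked at (4,1); ray(-1,1) blocked at (0,3)]
Union (19 distinct): (0,1) (0,3) (1,0) (1,1) (1,2) (1,3) (1,4) (2,0) (2,2) (2,3) (2,4) (3,0) (3,1) (3,2) (3,4) (4,0) (4,1) (4,3) (4,4)

Answer: 19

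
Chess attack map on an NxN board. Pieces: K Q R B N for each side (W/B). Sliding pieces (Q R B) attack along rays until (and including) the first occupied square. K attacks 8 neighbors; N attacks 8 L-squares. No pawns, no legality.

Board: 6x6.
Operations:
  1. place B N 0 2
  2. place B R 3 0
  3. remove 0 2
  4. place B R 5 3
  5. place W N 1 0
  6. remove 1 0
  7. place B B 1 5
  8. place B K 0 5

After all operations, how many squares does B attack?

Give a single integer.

Op 1: place BN@(0,2)
Op 2: place BR@(3,0)
Op 3: remove (0,2)
Op 4: place BR@(5,3)
Op 5: place WN@(1,0)
Op 6: remove (1,0)
Op 7: place BB@(1,5)
Op 8: place BK@(0,5)
Per-piece attacks for B:
  BK@(0,5): attacks (0,4) (1,5) (1,4)
  BB@(1,5): attacks (2,4) (3,3) (4,2) (5,1) (0,4)
  BR@(3,0): attacks (3,1) (3,2) (3,3) (3,4) (3,5) (4,0) (5,0) (2,0) (1,0) (0,0)
  BR@(5,3): attacks (5,4) (5,5) (5,2) (5,1) (5,0) (4,3) (3,3) (2,3) (1,3) (0,3)
Union (23 distinct): (0,0) (0,3) (0,4) (1,0) (1,3) (1,4) (1,5) (2,0) (2,3) (2,4) (3,1) (3,2) (3,3) (3,4) (3,5) (4,0) (4,2) (4,3) (5,0) (5,1) (5,2) (5,4) (5,5)

Answer: 23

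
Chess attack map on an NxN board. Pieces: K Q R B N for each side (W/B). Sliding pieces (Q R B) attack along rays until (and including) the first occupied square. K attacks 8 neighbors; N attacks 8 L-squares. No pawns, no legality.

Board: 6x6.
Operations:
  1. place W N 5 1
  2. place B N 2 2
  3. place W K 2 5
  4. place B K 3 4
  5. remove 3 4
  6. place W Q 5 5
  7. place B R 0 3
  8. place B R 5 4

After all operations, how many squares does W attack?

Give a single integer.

Op 1: place WN@(5,1)
Op 2: place BN@(2,2)
Op 3: place WK@(2,5)
Op 4: place BK@(3,4)
Op 5: remove (3,4)
Op 6: place WQ@(5,5)
Op 7: place BR@(0,3)
Op 8: place BR@(5,4)
Per-piece attacks for W:
  WK@(2,5): attacks (2,4) (3,5) (1,5) (3,4) (1,4)
  WN@(5,1): attacks (4,3) (3,2) (3,0)
  WQ@(5,5): attacks (5,4) (4,5) (3,5) (2,5) (4,4) (3,3) (2,2) [ray(0,-1) blocked at (5,4); ray(-1,0) blocked at (2,5); ray(-1,-1) blocked at (2,2)]
Union (14 distinct): (1,4) (1,5) (2,2) (2,4) (2,5) (3,0) (3,2) (3,3) (3,4) (3,5) (4,3) (4,4) (4,5) (5,4)

Answer: 14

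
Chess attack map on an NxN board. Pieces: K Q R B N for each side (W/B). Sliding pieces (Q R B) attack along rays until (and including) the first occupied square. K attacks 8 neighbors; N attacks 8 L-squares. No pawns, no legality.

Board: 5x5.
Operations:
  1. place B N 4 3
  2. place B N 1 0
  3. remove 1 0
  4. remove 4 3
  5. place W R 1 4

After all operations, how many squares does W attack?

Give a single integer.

Op 1: place BN@(4,3)
Op 2: place BN@(1,0)
Op 3: remove (1,0)
Op 4: remove (4,3)
Op 5: place WR@(1,4)
Per-piece attacks for W:
  WR@(1,4): attacks (1,3) (1,2) (1,1) (1,0) (2,4) (3,4) (4,4) (0,4)
Union (8 distinct): (0,4) (1,0) (1,1) (1,2) (1,3) (2,4) (3,4) (4,4)

Answer: 8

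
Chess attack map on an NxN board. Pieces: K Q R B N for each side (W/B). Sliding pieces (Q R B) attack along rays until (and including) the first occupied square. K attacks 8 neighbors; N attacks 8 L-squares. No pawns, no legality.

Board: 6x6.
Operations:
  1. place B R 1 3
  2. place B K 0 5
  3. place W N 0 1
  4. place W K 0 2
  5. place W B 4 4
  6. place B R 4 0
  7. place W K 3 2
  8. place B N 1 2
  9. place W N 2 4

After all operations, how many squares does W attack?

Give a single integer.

Op 1: place BR@(1,3)
Op 2: place BK@(0,5)
Op 3: place WN@(0,1)
Op 4: place WK@(0,2)
Op 5: place WB@(4,4)
Op 6: place BR@(4,0)
Op 7: place WK@(3,2)
Op 8: place BN@(1,2)
Op 9: place WN@(2,4)
Per-piece attacks for W:
  WN@(0,1): attacks (1,3) (2,2) (2,0)
  WK@(0,2): attacks (0,3) (0,1) (1,2) (1,3) (1,1)
  WN@(2,4): attacks (4,5) (0,5) (3,2) (4,3) (1,2) (0,3)
  WK@(3,2): attacks (3,3) (3,1) (4,2) (2,2) (4,3) (4,1) (2,3) (2,1)
  WB@(4,4): attacks (5,5) (5,3) (3,5) (3,3) (2,2) (1,1) (0,0)
Union (21 distinct): (0,0) (0,1) (0,3) (0,5) (1,1) (1,2) (1,3) (2,0) (2,1) (2,2) (2,3) (3,1) (3,2) (3,3) (3,5) (4,1) (4,2) (4,3) (4,5) (5,3) (5,5)

Answer: 21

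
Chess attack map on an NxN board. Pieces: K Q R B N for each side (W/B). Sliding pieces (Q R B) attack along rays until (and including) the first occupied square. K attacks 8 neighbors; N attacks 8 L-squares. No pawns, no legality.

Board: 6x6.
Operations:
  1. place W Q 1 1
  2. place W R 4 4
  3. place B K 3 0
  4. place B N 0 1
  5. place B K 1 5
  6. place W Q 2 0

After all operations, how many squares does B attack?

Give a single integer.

Op 1: place WQ@(1,1)
Op 2: place WR@(4,4)
Op 3: place BK@(3,0)
Op 4: place BN@(0,1)
Op 5: place BK@(1,5)
Op 6: place WQ@(2,0)
Per-piece attacks for B:
  BN@(0,1): attacks (1,3) (2,2) (2,0)
  BK@(1,5): attacks (1,4) (2,5) (0,5) (2,4) (0,4)
  BK@(3,0): attacks (3,1) (4,0) (2,0) (4,1) (2,1)
Union (12 distinct): (0,4) (0,5) (1,3) (1,4) (2,0) (2,1) (2,2) (2,4) (2,5) (3,1) (4,0) (4,1)

Answer: 12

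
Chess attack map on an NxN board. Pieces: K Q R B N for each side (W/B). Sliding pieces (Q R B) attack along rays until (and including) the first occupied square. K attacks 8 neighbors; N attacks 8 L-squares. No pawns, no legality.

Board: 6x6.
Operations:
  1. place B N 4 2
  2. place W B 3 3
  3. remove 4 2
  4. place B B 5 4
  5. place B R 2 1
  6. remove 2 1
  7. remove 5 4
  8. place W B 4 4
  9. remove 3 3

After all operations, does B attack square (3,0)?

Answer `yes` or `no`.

Op 1: place BN@(4,2)
Op 2: place WB@(3,3)
Op 3: remove (4,2)
Op 4: place BB@(5,4)
Op 5: place BR@(2,1)
Op 6: remove (2,1)
Op 7: remove (5,4)
Op 8: place WB@(4,4)
Op 9: remove (3,3)
Per-piece attacks for B:
B attacks (3,0): no

Answer: no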